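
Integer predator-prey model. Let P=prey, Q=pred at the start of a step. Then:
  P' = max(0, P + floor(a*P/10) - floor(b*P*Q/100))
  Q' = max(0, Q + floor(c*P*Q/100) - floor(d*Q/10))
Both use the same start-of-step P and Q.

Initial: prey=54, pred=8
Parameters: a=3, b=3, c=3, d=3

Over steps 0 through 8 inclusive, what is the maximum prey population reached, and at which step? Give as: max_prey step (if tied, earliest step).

Answer: 58 1

Derivation:
Step 1: prey: 54+16-12=58; pred: 8+12-2=18
Step 2: prey: 58+17-31=44; pred: 18+31-5=44
Step 3: prey: 44+13-58=0; pred: 44+58-13=89
Step 4: prey: 0+0-0=0; pred: 89+0-26=63
Step 5: prey: 0+0-0=0; pred: 63+0-18=45
Step 6: prey: 0+0-0=0; pred: 45+0-13=32
Step 7: prey: 0+0-0=0; pred: 32+0-9=23
Step 8: prey: 0+0-0=0; pred: 23+0-6=17
Max prey = 58 at step 1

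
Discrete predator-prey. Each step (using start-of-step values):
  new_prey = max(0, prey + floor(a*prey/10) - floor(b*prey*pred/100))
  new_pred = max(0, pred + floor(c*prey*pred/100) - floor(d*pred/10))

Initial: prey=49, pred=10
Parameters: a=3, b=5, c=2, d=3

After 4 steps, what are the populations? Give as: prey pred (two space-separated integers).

Step 1: prey: 49+14-24=39; pred: 10+9-3=16
Step 2: prey: 39+11-31=19; pred: 16+12-4=24
Step 3: prey: 19+5-22=2; pred: 24+9-7=26
Step 4: prey: 2+0-2=0; pred: 26+1-7=20

Answer: 0 20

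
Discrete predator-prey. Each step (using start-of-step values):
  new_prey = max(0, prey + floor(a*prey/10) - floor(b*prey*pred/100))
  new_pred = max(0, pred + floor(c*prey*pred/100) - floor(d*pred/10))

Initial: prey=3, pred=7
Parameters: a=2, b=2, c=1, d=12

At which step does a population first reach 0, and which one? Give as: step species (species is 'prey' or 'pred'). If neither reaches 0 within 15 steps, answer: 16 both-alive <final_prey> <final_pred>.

Step 1: prey: 3+0-0=3; pred: 7+0-8=0
First extinction: pred at step 1

Answer: 1 pred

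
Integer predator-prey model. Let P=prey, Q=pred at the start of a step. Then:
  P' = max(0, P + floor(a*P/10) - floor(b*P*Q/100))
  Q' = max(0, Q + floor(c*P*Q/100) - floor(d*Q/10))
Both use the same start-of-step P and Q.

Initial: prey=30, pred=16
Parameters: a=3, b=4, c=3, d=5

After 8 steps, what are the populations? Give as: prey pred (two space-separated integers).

Step 1: prey: 30+9-19=20; pred: 16+14-8=22
Step 2: prey: 20+6-17=9; pred: 22+13-11=24
Step 3: prey: 9+2-8=3; pred: 24+6-12=18
Step 4: prey: 3+0-2=1; pred: 18+1-9=10
Step 5: prey: 1+0-0=1; pred: 10+0-5=5
Step 6: prey: 1+0-0=1; pred: 5+0-2=3
Step 7: prey: 1+0-0=1; pred: 3+0-1=2
Step 8: prey: 1+0-0=1; pred: 2+0-1=1

Answer: 1 1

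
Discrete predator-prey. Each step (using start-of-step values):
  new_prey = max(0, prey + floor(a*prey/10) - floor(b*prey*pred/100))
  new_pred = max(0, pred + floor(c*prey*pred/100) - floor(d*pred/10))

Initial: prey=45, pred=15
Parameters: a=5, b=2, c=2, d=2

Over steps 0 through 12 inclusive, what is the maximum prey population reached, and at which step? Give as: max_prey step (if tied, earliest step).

Answer: 54 1

Derivation:
Step 1: prey: 45+22-13=54; pred: 15+13-3=25
Step 2: prey: 54+27-27=54; pred: 25+27-5=47
Step 3: prey: 54+27-50=31; pred: 47+50-9=88
Step 4: prey: 31+15-54=0; pred: 88+54-17=125
Step 5: prey: 0+0-0=0; pred: 125+0-25=100
Step 6: prey: 0+0-0=0; pred: 100+0-20=80
Step 7: prey: 0+0-0=0; pred: 80+0-16=64
Step 8: prey: 0+0-0=0; pred: 64+0-12=52
Step 9: prey: 0+0-0=0; pred: 52+0-10=42
Step 10: prey: 0+0-0=0; pred: 42+0-8=34
Step 11: prey: 0+0-0=0; pred: 34+0-6=28
Step 12: prey: 0+0-0=0; pred: 28+0-5=23
Max prey = 54 at step 1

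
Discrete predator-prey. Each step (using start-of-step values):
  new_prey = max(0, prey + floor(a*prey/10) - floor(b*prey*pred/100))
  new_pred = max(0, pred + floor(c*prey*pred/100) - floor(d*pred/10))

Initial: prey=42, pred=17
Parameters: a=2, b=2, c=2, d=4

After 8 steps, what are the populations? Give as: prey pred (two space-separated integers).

Answer: 3 6

Derivation:
Step 1: prey: 42+8-14=36; pred: 17+14-6=25
Step 2: prey: 36+7-18=25; pred: 25+18-10=33
Step 3: prey: 25+5-16=14; pred: 33+16-13=36
Step 4: prey: 14+2-10=6; pred: 36+10-14=32
Step 5: prey: 6+1-3=4; pred: 32+3-12=23
Step 6: prey: 4+0-1=3; pred: 23+1-9=15
Step 7: prey: 3+0-0=3; pred: 15+0-6=9
Step 8: prey: 3+0-0=3; pred: 9+0-3=6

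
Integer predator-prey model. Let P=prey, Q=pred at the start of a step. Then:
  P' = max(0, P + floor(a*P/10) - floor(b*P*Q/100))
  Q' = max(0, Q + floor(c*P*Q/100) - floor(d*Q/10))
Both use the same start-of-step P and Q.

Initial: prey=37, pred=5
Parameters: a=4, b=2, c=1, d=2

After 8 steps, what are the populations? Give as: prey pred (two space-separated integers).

Step 1: prey: 37+14-3=48; pred: 5+1-1=5
Step 2: prey: 48+19-4=63; pred: 5+2-1=6
Step 3: prey: 63+25-7=81; pred: 6+3-1=8
Step 4: prey: 81+32-12=101; pred: 8+6-1=13
Step 5: prey: 101+40-26=115; pred: 13+13-2=24
Step 6: prey: 115+46-55=106; pred: 24+27-4=47
Step 7: prey: 106+42-99=49; pred: 47+49-9=87
Step 8: prey: 49+19-85=0; pred: 87+42-17=112

Answer: 0 112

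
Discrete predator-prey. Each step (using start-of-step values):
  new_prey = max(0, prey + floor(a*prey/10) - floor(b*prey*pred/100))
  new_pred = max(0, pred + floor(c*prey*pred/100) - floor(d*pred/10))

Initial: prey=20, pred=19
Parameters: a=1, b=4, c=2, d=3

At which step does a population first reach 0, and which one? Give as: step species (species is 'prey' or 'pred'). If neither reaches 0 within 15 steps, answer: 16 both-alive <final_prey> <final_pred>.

Answer: 16 both-alive 1 3

Derivation:
Step 1: prey: 20+2-15=7; pred: 19+7-5=21
Step 2: prey: 7+0-5=2; pred: 21+2-6=17
Step 3: prey: 2+0-1=1; pred: 17+0-5=12
Step 4: prey: 1+0-0=1; pred: 12+0-3=9
Step 5: prey: 1+0-0=1; pred: 9+0-2=7
Step 6: prey: 1+0-0=1; pred: 7+0-2=5
Step 7: prey: 1+0-0=1; pred: 5+0-1=4
Step 8: prey: 1+0-0=1; pred: 4+0-1=3
Step 9: prey: 1+0-0=1; pred: 3+0-0=3
Steps 10-15: state stable at prey=1, pred=3 (no change)
No extinction within 15 steps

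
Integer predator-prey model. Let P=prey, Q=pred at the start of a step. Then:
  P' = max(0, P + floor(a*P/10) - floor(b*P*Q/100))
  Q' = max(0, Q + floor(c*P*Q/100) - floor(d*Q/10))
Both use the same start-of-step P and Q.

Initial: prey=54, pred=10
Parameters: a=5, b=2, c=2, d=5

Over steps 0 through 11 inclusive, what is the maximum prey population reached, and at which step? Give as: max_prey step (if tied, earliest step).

Answer: 85 2

Derivation:
Step 1: prey: 54+27-10=71; pred: 10+10-5=15
Step 2: prey: 71+35-21=85; pred: 15+21-7=29
Step 3: prey: 85+42-49=78; pred: 29+49-14=64
Step 4: prey: 78+39-99=18; pred: 64+99-32=131
Step 5: prey: 18+9-47=0; pred: 131+47-65=113
Step 6: prey: 0+0-0=0; pred: 113+0-56=57
Step 7: prey: 0+0-0=0; pred: 57+0-28=29
Step 8: prey: 0+0-0=0; pred: 29+0-14=15
Step 9: prey: 0+0-0=0; pred: 15+0-7=8
Step 10: prey: 0+0-0=0; pred: 8+0-4=4
Step 11: prey: 0+0-0=0; pred: 4+0-2=2
Max prey = 85 at step 2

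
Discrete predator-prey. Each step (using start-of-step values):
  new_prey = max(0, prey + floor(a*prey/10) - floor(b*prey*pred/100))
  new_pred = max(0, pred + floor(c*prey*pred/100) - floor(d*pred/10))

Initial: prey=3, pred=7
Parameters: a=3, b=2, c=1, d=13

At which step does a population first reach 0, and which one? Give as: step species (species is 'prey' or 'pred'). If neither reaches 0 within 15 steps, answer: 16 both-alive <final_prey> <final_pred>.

Answer: 1 pred

Derivation:
Step 1: prey: 3+0-0=3; pred: 7+0-9=0
First extinction: pred at step 1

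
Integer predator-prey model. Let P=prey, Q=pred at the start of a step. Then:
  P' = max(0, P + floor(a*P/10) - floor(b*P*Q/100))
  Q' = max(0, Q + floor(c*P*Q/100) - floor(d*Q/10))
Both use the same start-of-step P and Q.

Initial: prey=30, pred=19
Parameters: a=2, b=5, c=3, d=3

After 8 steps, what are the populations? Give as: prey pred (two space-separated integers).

Answer: 0 5

Derivation:
Step 1: prey: 30+6-28=8; pred: 19+17-5=31
Step 2: prey: 8+1-12=0; pred: 31+7-9=29
Step 3: prey: 0+0-0=0; pred: 29+0-8=21
Step 4: prey: 0+0-0=0; pred: 21+0-6=15
Step 5: prey: 0+0-0=0; pred: 15+0-4=11
Step 6: prey: 0+0-0=0; pred: 11+0-3=8
Step 7: prey: 0+0-0=0; pred: 8+0-2=6
Step 8: prey: 0+0-0=0; pred: 6+0-1=5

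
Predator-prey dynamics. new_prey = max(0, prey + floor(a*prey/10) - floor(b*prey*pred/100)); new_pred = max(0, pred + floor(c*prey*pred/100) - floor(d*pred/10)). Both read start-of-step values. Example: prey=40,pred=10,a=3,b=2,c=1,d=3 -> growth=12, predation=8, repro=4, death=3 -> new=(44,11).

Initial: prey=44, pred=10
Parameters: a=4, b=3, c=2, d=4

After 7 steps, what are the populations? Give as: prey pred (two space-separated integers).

Step 1: prey: 44+17-13=48; pred: 10+8-4=14
Step 2: prey: 48+19-20=47; pred: 14+13-5=22
Step 3: prey: 47+18-31=34; pred: 22+20-8=34
Step 4: prey: 34+13-34=13; pred: 34+23-13=44
Step 5: prey: 13+5-17=1; pred: 44+11-17=38
Step 6: prey: 1+0-1=0; pred: 38+0-15=23
Step 7: prey: 0+0-0=0; pred: 23+0-9=14

Answer: 0 14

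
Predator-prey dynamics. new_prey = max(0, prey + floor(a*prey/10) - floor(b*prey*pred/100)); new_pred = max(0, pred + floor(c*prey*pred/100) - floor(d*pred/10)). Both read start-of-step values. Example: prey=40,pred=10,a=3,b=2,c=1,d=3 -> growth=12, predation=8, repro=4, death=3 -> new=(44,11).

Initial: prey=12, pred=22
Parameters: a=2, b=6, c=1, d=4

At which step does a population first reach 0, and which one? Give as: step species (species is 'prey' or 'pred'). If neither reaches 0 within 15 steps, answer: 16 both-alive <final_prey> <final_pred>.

Answer: 1 prey

Derivation:
Step 1: prey: 12+2-15=0; pred: 22+2-8=16
First extinction: prey at step 1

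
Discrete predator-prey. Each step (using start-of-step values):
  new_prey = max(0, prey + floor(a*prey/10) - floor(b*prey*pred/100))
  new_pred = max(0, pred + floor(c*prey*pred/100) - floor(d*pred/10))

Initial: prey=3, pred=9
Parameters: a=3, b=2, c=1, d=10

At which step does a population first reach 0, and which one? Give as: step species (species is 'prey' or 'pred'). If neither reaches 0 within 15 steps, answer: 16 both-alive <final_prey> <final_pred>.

Step 1: prey: 3+0-0=3; pred: 9+0-9=0
First extinction: pred at step 1

Answer: 1 pred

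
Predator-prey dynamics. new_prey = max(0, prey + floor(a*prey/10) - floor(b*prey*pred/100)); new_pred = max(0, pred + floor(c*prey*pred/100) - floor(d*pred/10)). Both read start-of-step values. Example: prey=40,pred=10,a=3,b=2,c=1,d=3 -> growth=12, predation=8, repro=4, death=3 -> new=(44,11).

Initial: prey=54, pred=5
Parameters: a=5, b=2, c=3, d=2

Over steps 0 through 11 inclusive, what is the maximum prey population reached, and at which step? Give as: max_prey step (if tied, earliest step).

Step 1: prey: 54+27-5=76; pred: 5+8-1=12
Step 2: prey: 76+38-18=96; pred: 12+27-2=37
Step 3: prey: 96+48-71=73; pred: 37+106-7=136
Step 4: prey: 73+36-198=0; pred: 136+297-27=406
Step 5: prey: 0+0-0=0; pred: 406+0-81=325
Step 6: prey: 0+0-0=0; pred: 325+0-65=260
Step 7: prey: 0+0-0=0; pred: 260+0-52=208
Step 8: prey: 0+0-0=0; pred: 208+0-41=167
Step 9: prey: 0+0-0=0; pred: 167+0-33=134
Step 10: prey: 0+0-0=0; pred: 134+0-26=108
Step 11: prey: 0+0-0=0; pred: 108+0-21=87
Max prey = 96 at step 2

Answer: 96 2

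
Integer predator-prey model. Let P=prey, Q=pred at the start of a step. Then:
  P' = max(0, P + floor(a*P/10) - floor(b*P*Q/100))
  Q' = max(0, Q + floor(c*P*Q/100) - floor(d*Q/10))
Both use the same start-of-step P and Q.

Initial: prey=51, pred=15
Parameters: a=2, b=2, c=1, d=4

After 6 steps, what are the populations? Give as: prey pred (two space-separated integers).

Answer: 24 14

Derivation:
Step 1: prey: 51+10-15=46; pred: 15+7-6=16
Step 2: prey: 46+9-14=41; pred: 16+7-6=17
Step 3: prey: 41+8-13=36; pred: 17+6-6=17
Step 4: prey: 36+7-12=31; pred: 17+6-6=17
Step 5: prey: 31+6-10=27; pred: 17+5-6=16
Step 6: prey: 27+5-8=24; pred: 16+4-6=14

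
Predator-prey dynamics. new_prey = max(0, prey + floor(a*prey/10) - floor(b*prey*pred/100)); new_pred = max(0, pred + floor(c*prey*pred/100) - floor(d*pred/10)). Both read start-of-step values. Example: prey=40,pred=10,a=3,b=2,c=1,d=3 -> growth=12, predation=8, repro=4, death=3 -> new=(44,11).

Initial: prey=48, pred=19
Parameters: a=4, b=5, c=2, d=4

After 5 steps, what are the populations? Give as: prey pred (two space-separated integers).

Step 1: prey: 48+19-45=22; pred: 19+18-7=30
Step 2: prey: 22+8-33=0; pred: 30+13-12=31
Step 3: prey: 0+0-0=0; pred: 31+0-12=19
Step 4: prey: 0+0-0=0; pred: 19+0-7=12
Step 5: prey: 0+0-0=0; pred: 12+0-4=8

Answer: 0 8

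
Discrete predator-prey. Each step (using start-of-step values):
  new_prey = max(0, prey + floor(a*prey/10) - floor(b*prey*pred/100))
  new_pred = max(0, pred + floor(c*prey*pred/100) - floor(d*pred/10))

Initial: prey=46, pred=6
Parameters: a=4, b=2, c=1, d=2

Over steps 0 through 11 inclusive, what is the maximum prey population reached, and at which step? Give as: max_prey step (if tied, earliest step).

Answer: 98 4

Derivation:
Step 1: prey: 46+18-5=59; pred: 6+2-1=7
Step 2: prey: 59+23-8=74; pred: 7+4-1=10
Step 3: prey: 74+29-14=89; pred: 10+7-2=15
Step 4: prey: 89+35-26=98; pred: 15+13-3=25
Step 5: prey: 98+39-49=88; pred: 25+24-5=44
Step 6: prey: 88+35-77=46; pred: 44+38-8=74
Step 7: prey: 46+18-68=0; pred: 74+34-14=94
Step 8: prey: 0+0-0=0; pred: 94+0-18=76
Step 9: prey: 0+0-0=0; pred: 76+0-15=61
Step 10: prey: 0+0-0=0; pred: 61+0-12=49
Step 11: prey: 0+0-0=0; pred: 49+0-9=40
Max prey = 98 at step 4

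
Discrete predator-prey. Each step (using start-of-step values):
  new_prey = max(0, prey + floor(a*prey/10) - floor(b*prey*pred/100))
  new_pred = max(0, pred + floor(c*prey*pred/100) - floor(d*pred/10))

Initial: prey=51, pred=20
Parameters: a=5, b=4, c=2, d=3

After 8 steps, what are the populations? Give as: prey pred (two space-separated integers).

Answer: 0 7

Derivation:
Step 1: prey: 51+25-40=36; pred: 20+20-6=34
Step 2: prey: 36+18-48=6; pred: 34+24-10=48
Step 3: prey: 6+3-11=0; pred: 48+5-14=39
Step 4: prey: 0+0-0=0; pred: 39+0-11=28
Step 5: prey: 0+0-0=0; pred: 28+0-8=20
Step 6: prey: 0+0-0=0; pred: 20+0-6=14
Step 7: prey: 0+0-0=0; pred: 14+0-4=10
Step 8: prey: 0+0-0=0; pred: 10+0-3=7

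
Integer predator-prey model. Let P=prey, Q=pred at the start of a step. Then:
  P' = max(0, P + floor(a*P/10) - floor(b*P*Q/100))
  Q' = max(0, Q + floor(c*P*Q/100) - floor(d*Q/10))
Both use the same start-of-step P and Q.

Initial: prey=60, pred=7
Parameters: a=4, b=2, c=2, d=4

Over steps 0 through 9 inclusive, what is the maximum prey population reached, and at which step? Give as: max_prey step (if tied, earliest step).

Answer: 87 2

Derivation:
Step 1: prey: 60+24-8=76; pred: 7+8-2=13
Step 2: prey: 76+30-19=87; pred: 13+19-5=27
Step 3: prey: 87+34-46=75; pred: 27+46-10=63
Step 4: prey: 75+30-94=11; pred: 63+94-25=132
Step 5: prey: 11+4-29=0; pred: 132+29-52=109
Step 6: prey: 0+0-0=0; pred: 109+0-43=66
Step 7: prey: 0+0-0=0; pred: 66+0-26=40
Step 8: prey: 0+0-0=0; pred: 40+0-16=24
Step 9: prey: 0+0-0=0; pred: 24+0-9=15
Max prey = 87 at step 2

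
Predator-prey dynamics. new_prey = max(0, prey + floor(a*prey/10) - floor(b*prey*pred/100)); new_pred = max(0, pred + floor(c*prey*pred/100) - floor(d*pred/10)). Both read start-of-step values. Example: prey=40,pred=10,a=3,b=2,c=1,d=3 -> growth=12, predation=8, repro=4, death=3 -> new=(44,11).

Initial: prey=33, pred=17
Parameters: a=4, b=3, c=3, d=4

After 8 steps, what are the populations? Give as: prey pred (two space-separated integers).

Answer: 0 5

Derivation:
Step 1: prey: 33+13-16=30; pred: 17+16-6=27
Step 2: prey: 30+12-24=18; pred: 27+24-10=41
Step 3: prey: 18+7-22=3; pred: 41+22-16=47
Step 4: prey: 3+1-4=0; pred: 47+4-18=33
Step 5: prey: 0+0-0=0; pred: 33+0-13=20
Step 6: prey: 0+0-0=0; pred: 20+0-8=12
Step 7: prey: 0+0-0=0; pred: 12+0-4=8
Step 8: prey: 0+0-0=0; pred: 8+0-3=5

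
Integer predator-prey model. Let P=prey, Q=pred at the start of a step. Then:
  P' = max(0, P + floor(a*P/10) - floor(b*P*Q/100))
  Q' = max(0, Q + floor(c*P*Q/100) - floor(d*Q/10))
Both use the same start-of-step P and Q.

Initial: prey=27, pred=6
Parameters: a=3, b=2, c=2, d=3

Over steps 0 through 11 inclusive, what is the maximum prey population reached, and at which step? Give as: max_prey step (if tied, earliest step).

Answer: 39 3

Derivation:
Step 1: prey: 27+8-3=32; pred: 6+3-1=8
Step 2: prey: 32+9-5=36; pred: 8+5-2=11
Step 3: prey: 36+10-7=39; pred: 11+7-3=15
Step 4: prey: 39+11-11=39; pred: 15+11-4=22
Step 5: prey: 39+11-17=33; pred: 22+17-6=33
Step 6: prey: 33+9-21=21; pred: 33+21-9=45
Step 7: prey: 21+6-18=9; pred: 45+18-13=50
Step 8: prey: 9+2-9=2; pred: 50+9-15=44
Step 9: prey: 2+0-1=1; pred: 44+1-13=32
Step 10: prey: 1+0-0=1; pred: 32+0-9=23
Step 11: prey: 1+0-0=1; pred: 23+0-6=17
Max prey = 39 at step 3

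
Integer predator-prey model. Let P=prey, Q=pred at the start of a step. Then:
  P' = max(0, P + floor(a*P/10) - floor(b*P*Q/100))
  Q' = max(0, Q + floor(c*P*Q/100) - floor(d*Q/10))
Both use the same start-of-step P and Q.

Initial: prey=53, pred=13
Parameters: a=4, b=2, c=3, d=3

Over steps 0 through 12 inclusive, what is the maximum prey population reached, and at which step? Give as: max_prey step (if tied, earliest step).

Answer: 61 1

Derivation:
Step 1: prey: 53+21-13=61; pred: 13+20-3=30
Step 2: prey: 61+24-36=49; pred: 30+54-9=75
Step 3: prey: 49+19-73=0; pred: 75+110-22=163
Step 4: prey: 0+0-0=0; pred: 163+0-48=115
Step 5: prey: 0+0-0=0; pred: 115+0-34=81
Step 6: prey: 0+0-0=0; pred: 81+0-24=57
Step 7: prey: 0+0-0=0; pred: 57+0-17=40
Step 8: prey: 0+0-0=0; pred: 40+0-12=28
Step 9: prey: 0+0-0=0; pred: 28+0-8=20
Step 10: prey: 0+0-0=0; pred: 20+0-6=14
Step 11: prey: 0+0-0=0; pred: 14+0-4=10
Step 12: prey: 0+0-0=0; pred: 10+0-3=7
Max prey = 61 at step 1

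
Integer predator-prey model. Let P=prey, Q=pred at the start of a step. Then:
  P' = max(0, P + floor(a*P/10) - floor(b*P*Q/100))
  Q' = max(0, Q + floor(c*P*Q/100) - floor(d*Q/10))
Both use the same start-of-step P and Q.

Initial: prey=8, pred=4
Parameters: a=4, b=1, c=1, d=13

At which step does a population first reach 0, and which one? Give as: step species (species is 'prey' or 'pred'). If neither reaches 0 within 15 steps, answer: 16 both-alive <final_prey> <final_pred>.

Answer: 1 pred

Derivation:
Step 1: prey: 8+3-0=11; pred: 4+0-5=0
First extinction: pred at step 1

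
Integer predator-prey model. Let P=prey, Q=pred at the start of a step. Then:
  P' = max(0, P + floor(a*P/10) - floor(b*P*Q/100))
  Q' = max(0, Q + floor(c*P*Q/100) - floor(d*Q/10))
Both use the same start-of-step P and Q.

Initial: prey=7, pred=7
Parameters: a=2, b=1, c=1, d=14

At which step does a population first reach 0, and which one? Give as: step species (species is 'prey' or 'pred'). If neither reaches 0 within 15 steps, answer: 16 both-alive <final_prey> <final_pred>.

Answer: 1 pred

Derivation:
Step 1: prey: 7+1-0=8; pred: 7+0-9=0
First extinction: pred at step 1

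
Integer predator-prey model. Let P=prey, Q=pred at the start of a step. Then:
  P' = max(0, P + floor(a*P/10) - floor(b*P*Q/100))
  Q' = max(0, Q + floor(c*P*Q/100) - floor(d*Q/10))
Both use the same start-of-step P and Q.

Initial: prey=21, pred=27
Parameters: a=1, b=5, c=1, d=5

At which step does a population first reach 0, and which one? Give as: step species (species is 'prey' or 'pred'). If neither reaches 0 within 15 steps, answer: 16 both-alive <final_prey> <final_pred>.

Answer: 1 prey

Derivation:
Step 1: prey: 21+2-28=0; pred: 27+5-13=19
First extinction: prey at step 1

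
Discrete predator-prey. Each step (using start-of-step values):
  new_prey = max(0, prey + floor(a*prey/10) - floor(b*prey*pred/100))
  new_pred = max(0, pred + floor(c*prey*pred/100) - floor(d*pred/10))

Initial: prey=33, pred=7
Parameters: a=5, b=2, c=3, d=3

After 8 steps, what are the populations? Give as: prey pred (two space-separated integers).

Step 1: prey: 33+16-4=45; pred: 7+6-2=11
Step 2: prey: 45+22-9=58; pred: 11+14-3=22
Step 3: prey: 58+29-25=62; pred: 22+38-6=54
Step 4: prey: 62+31-66=27; pred: 54+100-16=138
Step 5: prey: 27+13-74=0; pred: 138+111-41=208
Step 6: prey: 0+0-0=0; pred: 208+0-62=146
Step 7: prey: 0+0-0=0; pred: 146+0-43=103
Step 8: prey: 0+0-0=0; pred: 103+0-30=73

Answer: 0 73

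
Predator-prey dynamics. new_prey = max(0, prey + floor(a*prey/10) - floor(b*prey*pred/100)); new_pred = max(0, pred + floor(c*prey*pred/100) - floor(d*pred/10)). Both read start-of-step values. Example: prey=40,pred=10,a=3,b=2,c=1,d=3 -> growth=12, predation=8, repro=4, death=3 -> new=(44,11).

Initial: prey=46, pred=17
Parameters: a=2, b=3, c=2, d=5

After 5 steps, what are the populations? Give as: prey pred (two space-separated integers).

Answer: 3 8

Derivation:
Step 1: prey: 46+9-23=32; pred: 17+15-8=24
Step 2: prey: 32+6-23=15; pred: 24+15-12=27
Step 3: prey: 15+3-12=6; pred: 27+8-13=22
Step 4: prey: 6+1-3=4; pred: 22+2-11=13
Step 5: prey: 4+0-1=3; pred: 13+1-6=8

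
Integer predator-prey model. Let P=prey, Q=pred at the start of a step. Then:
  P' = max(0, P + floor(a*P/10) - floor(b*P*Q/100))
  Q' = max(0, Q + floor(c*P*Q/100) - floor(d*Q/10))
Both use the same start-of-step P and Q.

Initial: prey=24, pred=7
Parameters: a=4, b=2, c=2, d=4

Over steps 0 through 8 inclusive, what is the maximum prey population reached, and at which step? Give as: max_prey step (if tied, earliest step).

Answer: 55 5

Derivation:
Step 1: prey: 24+9-3=30; pred: 7+3-2=8
Step 2: prey: 30+12-4=38; pred: 8+4-3=9
Step 3: prey: 38+15-6=47; pred: 9+6-3=12
Step 4: prey: 47+18-11=54; pred: 12+11-4=19
Step 5: prey: 54+21-20=55; pred: 19+20-7=32
Step 6: prey: 55+22-35=42; pred: 32+35-12=55
Step 7: prey: 42+16-46=12; pred: 55+46-22=79
Step 8: prey: 12+4-18=0; pred: 79+18-31=66
Max prey = 55 at step 5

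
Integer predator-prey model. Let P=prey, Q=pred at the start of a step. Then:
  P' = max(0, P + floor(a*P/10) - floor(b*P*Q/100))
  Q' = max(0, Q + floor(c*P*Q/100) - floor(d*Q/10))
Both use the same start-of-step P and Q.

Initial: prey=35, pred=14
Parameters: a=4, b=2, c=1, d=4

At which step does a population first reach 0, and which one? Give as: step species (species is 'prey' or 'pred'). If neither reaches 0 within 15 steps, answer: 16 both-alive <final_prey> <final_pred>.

Answer: 16 both-alive 11 6

Derivation:
Step 1: prey: 35+14-9=40; pred: 14+4-5=13
Step 2: prey: 40+16-10=46; pred: 13+5-5=13
Step 3: prey: 46+18-11=53; pred: 13+5-5=13
Step 4: prey: 53+21-13=61; pred: 13+6-5=14
Step 5: prey: 61+24-17=68; pred: 14+8-5=17
Step 6: prey: 68+27-23=72; pred: 17+11-6=22
Step 7: prey: 72+28-31=69; pred: 22+15-8=29
Step 8: prey: 69+27-40=56; pred: 29+20-11=38
Step 9: prey: 56+22-42=36; pred: 38+21-15=44
Step 10: prey: 36+14-31=19; pred: 44+15-17=42
Step 11: prey: 19+7-15=11; pred: 42+7-16=33
Step 12: prey: 11+4-7=8; pred: 33+3-13=23
Step 13: prey: 8+3-3=8; pred: 23+1-9=15
Step 14: prey: 8+3-2=9; pred: 15+1-6=10
Step 15: prey: 9+3-1=11; pred: 10+0-4=6
No extinction within 15 steps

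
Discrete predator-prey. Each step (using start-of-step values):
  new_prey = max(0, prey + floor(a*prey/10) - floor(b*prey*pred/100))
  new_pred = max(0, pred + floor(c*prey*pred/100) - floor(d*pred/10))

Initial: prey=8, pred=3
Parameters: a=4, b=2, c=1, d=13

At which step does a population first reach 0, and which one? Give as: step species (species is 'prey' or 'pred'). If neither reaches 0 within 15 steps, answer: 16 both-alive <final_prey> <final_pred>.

Step 1: prey: 8+3-0=11; pred: 3+0-3=0
First extinction: pred at step 1

Answer: 1 pred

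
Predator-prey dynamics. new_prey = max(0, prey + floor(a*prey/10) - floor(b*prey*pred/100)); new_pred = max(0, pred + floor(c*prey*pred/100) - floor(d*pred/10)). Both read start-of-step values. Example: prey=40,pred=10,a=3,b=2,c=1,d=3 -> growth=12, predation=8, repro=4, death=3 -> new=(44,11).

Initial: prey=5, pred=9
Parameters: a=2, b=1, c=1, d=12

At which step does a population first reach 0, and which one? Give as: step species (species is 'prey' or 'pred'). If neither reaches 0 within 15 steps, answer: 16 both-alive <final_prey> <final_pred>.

Answer: 1 pred

Derivation:
Step 1: prey: 5+1-0=6; pred: 9+0-10=0
First extinction: pred at step 1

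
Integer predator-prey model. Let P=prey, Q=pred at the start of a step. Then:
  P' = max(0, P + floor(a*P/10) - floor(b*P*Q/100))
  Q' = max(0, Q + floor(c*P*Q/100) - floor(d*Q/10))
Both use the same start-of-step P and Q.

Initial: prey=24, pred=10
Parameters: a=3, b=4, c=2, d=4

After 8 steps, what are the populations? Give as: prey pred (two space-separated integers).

Answer: 15 7

Derivation:
Step 1: prey: 24+7-9=22; pred: 10+4-4=10
Step 2: prey: 22+6-8=20; pred: 10+4-4=10
Step 3: prey: 20+6-8=18; pred: 10+4-4=10
Step 4: prey: 18+5-7=16; pred: 10+3-4=9
Step 5: prey: 16+4-5=15; pred: 9+2-3=8
Step 6: prey: 15+4-4=15; pred: 8+2-3=7
Step 7: prey: 15+4-4=15; pred: 7+2-2=7
Step 8: prey: 15+4-4=15; pred: 7+2-2=7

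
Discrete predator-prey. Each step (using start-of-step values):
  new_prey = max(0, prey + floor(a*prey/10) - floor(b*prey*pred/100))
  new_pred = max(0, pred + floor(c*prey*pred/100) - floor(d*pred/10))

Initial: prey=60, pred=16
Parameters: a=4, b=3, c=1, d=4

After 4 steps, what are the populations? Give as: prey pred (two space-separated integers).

Step 1: prey: 60+24-28=56; pred: 16+9-6=19
Step 2: prey: 56+22-31=47; pred: 19+10-7=22
Step 3: prey: 47+18-31=34; pred: 22+10-8=24
Step 4: prey: 34+13-24=23; pred: 24+8-9=23

Answer: 23 23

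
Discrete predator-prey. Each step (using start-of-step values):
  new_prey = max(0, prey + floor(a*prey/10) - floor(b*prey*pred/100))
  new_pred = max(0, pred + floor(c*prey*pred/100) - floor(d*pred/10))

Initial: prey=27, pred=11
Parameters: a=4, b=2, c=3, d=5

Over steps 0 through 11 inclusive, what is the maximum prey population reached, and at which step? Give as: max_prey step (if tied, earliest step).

Step 1: prey: 27+10-5=32; pred: 11+8-5=14
Step 2: prey: 32+12-8=36; pred: 14+13-7=20
Step 3: prey: 36+14-14=36; pred: 20+21-10=31
Step 4: prey: 36+14-22=28; pred: 31+33-15=49
Step 5: prey: 28+11-27=12; pred: 49+41-24=66
Step 6: prey: 12+4-15=1; pred: 66+23-33=56
Step 7: prey: 1+0-1=0; pred: 56+1-28=29
Step 8: prey: 0+0-0=0; pred: 29+0-14=15
Step 9: prey: 0+0-0=0; pred: 15+0-7=8
Step 10: prey: 0+0-0=0; pred: 8+0-4=4
Step 11: prey: 0+0-0=0; pred: 4+0-2=2
Max prey = 36 at step 2

Answer: 36 2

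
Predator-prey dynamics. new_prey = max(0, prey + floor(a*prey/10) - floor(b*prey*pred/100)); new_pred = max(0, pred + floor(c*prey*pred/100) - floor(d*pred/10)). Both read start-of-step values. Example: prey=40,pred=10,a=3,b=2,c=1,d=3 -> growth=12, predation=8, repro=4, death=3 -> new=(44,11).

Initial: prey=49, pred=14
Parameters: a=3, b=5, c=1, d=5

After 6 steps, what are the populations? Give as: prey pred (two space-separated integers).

Step 1: prey: 49+14-34=29; pred: 14+6-7=13
Step 2: prey: 29+8-18=19; pred: 13+3-6=10
Step 3: prey: 19+5-9=15; pred: 10+1-5=6
Step 4: prey: 15+4-4=15; pred: 6+0-3=3
Step 5: prey: 15+4-2=17; pred: 3+0-1=2
Step 6: prey: 17+5-1=21; pred: 2+0-1=1

Answer: 21 1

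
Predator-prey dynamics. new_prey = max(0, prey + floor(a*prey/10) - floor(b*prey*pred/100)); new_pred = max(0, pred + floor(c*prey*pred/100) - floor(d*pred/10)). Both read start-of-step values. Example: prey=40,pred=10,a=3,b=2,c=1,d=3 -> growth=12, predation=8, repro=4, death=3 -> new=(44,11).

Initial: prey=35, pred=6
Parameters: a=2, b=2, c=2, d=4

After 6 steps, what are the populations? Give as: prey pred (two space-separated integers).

Answer: 19 28

Derivation:
Step 1: prey: 35+7-4=38; pred: 6+4-2=8
Step 2: prey: 38+7-6=39; pred: 8+6-3=11
Step 3: prey: 39+7-8=38; pred: 11+8-4=15
Step 4: prey: 38+7-11=34; pred: 15+11-6=20
Step 5: prey: 34+6-13=27; pred: 20+13-8=25
Step 6: prey: 27+5-13=19; pred: 25+13-10=28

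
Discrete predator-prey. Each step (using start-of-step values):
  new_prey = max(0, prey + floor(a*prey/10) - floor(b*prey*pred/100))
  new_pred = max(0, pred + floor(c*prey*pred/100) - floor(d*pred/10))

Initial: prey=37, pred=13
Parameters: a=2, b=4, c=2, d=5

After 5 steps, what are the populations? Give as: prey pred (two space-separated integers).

Step 1: prey: 37+7-19=25; pred: 13+9-6=16
Step 2: prey: 25+5-16=14; pred: 16+8-8=16
Step 3: prey: 14+2-8=8; pred: 16+4-8=12
Step 4: prey: 8+1-3=6; pred: 12+1-6=7
Step 5: prey: 6+1-1=6; pred: 7+0-3=4

Answer: 6 4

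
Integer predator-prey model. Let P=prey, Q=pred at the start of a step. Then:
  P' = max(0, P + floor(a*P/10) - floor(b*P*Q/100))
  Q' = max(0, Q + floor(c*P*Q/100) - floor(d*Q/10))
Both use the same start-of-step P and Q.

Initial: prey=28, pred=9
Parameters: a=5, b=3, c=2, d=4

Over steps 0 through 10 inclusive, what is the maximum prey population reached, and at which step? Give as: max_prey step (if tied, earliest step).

Answer: 44 3

Derivation:
Step 1: prey: 28+14-7=35; pred: 9+5-3=11
Step 2: prey: 35+17-11=41; pred: 11+7-4=14
Step 3: prey: 41+20-17=44; pred: 14+11-5=20
Step 4: prey: 44+22-26=40; pred: 20+17-8=29
Step 5: prey: 40+20-34=26; pred: 29+23-11=41
Step 6: prey: 26+13-31=8; pred: 41+21-16=46
Step 7: prey: 8+4-11=1; pred: 46+7-18=35
Step 8: prey: 1+0-1=0; pred: 35+0-14=21
Step 9: prey: 0+0-0=0; pred: 21+0-8=13
Step 10: prey: 0+0-0=0; pred: 13+0-5=8
Max prey = 44 at step 3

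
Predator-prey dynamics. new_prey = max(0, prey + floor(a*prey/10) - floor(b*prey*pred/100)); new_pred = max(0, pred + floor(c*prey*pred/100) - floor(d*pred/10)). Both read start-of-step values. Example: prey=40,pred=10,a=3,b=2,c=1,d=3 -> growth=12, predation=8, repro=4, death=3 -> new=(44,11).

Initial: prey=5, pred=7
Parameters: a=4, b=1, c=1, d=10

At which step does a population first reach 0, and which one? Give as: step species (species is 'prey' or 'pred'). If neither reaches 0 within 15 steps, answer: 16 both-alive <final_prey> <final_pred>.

Step 1: prey: 5+2-0=7; pred: 7+0-7=0
First extinction: pred at step 1

Answer: 1 pred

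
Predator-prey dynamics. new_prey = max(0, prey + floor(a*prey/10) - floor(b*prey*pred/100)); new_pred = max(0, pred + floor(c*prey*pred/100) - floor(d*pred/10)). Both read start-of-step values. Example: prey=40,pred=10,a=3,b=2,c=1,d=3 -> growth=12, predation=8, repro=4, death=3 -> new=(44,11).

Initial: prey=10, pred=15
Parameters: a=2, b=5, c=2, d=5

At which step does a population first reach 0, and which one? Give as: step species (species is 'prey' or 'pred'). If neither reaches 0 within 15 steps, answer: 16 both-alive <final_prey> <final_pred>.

Answer: 16 both-alive 3 1

Derivation:
Step 1: prey: 10+2-7=5; pred: 15+3-7=11
Step 2: prey: 5+1-2=4; pred: 11+1-5=7
Step 3: prey: 4+0-1=3; pred: 7+0-3=4
Step 4: prey: 3+0-0=3; pred: 4+0-2=2
Step 5: prey: 3+0-0=3; pred: 2+0-1=1
Step 6: prey: 3+0-0=3; pred: 1+0-0=1
Steps 7-15: state stable at prey=3, pred=1 (no change)
No extinction within 15 steps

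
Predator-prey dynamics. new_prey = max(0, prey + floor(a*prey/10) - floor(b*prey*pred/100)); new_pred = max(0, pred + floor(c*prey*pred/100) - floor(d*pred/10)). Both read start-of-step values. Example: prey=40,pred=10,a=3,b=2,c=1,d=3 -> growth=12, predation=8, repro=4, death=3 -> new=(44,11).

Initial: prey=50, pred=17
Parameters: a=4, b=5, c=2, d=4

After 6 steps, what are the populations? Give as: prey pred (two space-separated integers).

Step 1: prey: 50+20-42=28; pred: 17+17-6=28
Step 2: prey: 28+11-39=0; pred: 28+15-11=32
Step 3: prey: 0+0-0=0; pred: 32+0-12=20
Step 4: prey: 0+0-0=0; pred: 20+0-8=12
Step 5: prey: 0+0-0=0; pred: 12+0-4=8
Step 6: prey: 0+0-0=0; pred: 8+0-3=5

Answer: 0 5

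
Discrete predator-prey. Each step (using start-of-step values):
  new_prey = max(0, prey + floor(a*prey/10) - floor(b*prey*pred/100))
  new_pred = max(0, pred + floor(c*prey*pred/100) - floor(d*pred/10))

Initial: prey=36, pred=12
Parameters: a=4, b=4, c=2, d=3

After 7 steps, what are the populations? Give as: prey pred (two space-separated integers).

Answer: 1 10

Derivation:
Step 1: prey: 36+14-17=33; pred: 12+8-3=17
Step 2: prey: 33+13-22=24; pred: 17+11-5=23
Step 3: prey: 24+9-22=11; pred: 23+11-6=28
Step 4: prey: 11+4-12=3; pred: 28+6-8=26
Step 5: prey: 3+1-3=1; pred: 26+1-7=20
Step 6: prey: 1+0-0=1; pred: 20+0-6=14
Step 7: prey: 1+0-0=1; pred: 14+0-4=10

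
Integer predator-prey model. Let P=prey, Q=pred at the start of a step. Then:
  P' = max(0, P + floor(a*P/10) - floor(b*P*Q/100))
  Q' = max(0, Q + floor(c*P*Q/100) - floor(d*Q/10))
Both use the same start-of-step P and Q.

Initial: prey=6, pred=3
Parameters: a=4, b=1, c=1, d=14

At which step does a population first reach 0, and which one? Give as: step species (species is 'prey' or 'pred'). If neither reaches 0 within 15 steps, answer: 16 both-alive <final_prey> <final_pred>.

Answer: 1 pred

Derivation:
Step 1: prey: 6+2-0=8; pred: 3+0-4=0
First extinction: pred at step 1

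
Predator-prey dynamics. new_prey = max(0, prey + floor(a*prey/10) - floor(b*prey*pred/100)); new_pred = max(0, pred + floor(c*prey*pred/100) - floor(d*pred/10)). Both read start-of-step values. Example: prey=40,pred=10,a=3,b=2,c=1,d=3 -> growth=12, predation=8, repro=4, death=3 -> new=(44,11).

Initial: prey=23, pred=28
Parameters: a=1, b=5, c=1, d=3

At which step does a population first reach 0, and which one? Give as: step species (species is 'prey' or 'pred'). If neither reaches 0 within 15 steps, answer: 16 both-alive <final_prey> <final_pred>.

Answer: 1 prey

Derivation:
Step 1: prey: 23+2-32=0; pred: 28+6-8=26
First extinction: prey at step 1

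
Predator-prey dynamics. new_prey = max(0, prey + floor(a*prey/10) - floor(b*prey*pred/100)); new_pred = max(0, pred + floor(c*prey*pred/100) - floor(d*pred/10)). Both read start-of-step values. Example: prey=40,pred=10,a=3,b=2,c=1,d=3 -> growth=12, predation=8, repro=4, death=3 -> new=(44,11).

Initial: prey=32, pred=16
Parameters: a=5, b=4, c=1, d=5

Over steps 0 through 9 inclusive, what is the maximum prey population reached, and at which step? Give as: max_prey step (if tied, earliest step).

Step 1: prey: 32+16-20=28; pred: 16+5-8=13
Step 2: prey: 28+14-14=28; pred: 13+3-6=10
Step 3: prey: 28+14-11=31; pred: 10+2-5=7
Step 4: prey: 31+15-8=38; pred: 7+2-3=6
Step 5: prey: 38+19-9=48; pred: 6+2-3=5
Step 6: prey: 48+24-9=63; pred: 5+2-2=5
Step 7: prey: 63+31-12=82; pred: 5+3-2=6
Step 8: prey: 82+41-19=104; pred: 6+4-3=7
Step 9: prey: 104+52-29=127; pred: 7+7-3=11
Max prey = 127 at step 9

Answer: 127 9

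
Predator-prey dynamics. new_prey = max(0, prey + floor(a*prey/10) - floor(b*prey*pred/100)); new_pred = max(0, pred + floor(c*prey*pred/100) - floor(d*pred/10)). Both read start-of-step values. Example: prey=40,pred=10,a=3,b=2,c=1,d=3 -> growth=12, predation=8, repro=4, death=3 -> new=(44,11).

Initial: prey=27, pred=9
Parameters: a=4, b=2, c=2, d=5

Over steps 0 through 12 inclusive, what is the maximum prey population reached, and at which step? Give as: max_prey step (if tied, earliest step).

Answer: 57 5

Derivation:
Step 1: prey: 27+10-4=33; pred: 9+4-4=9
Step 2: prey: 33+13-5=41; pred: 9+5-4=10
Step 3: prey: 41+16-8=49; pred: 10+8-5=13
Step 4: prey: 49+19-12=56; pred: 13+12-6=19
Step 5: prey: 56+22-21=57; pred: 19+21-9=31
Step 6: prey: 57+22-35=44; pred: 31+35-15=51
Step 7: prey: 44+17-44=17; pred: 51+44-25=70
Step 8: prey: 17+6-23=0; pred: 70+23-35=58
Step 9: prey: 0+0-0=0; pred: 58+0-29=29
Step 10: prey: 0+0-0=0; pred: 29+0-14=15
Step 11: prey: 0+0-0=0; pred: 15+0-7=8
Step 12: prey: 0+0-0=0; pred: 8+0-4=4
Max prey = 57 at step 5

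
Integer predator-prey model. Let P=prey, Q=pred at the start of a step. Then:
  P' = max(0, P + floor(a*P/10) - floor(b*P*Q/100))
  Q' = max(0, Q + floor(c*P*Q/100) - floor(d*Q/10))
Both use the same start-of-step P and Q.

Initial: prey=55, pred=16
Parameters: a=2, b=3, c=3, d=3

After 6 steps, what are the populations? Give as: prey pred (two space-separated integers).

Step 1: prey: 55+11-26=40; pred: 16+26-4=38
Step 2: prey: 40+8-45=3; pred: 38+45-11=72
Step 3: prey: 3+0-6=0; pred: 72+6-21=57
Step 4: prey: 0+0-0=0; pred: 57+0-17=40
Step 5: prey: 0+0-0=0; pred: 40+0-12=28
Step 6: prey: 0+0-0=0; pred: 28+0-8=20

Answer: 0 20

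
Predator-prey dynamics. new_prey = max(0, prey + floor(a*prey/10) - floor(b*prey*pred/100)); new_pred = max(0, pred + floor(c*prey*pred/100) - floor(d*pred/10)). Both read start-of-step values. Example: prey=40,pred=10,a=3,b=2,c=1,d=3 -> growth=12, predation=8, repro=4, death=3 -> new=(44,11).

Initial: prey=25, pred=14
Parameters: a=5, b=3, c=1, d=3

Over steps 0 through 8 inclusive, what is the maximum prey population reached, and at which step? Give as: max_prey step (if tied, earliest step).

Step 1: prey: 25+12-10=27; pred: 14+3-4=13
Step 2: prey: 27+13-10=30; pred: 13+3-3=13
Step 3: prey: 30+15-11=34; pred: 13+3-3=13
Step 4: prey: 34+17-13=38; pred: 13+4-3=14
Step 5: prey: 38+19-15=42; pred: 14+5-4=15
Step 6: prey: 42+21-18=45; pred: 15+6-4=17
Step 7: prey: 45+22-22=45; pred: 17+7-5=19
Step 8: prey: 45+22-25=42; pred: 19+8-5=22
Max prey = 45 at step 6

Answer: 45 6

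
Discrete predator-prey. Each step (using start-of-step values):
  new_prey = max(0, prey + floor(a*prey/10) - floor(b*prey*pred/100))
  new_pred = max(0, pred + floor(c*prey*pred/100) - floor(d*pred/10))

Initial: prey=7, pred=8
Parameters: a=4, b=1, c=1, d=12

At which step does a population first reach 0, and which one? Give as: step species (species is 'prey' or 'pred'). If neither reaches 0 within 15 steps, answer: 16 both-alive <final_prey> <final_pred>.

Step 1: prey: 7+2-0=9; pred: 8+0-9=0
First extinction: pred at step 1

Answer: 1 pred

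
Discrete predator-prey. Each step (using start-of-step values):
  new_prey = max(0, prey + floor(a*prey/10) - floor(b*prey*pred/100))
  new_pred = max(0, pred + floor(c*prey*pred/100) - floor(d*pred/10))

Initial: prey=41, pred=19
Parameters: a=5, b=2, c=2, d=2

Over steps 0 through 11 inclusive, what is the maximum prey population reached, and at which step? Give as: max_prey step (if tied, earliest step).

Answer: 46 1

Derivation:
Step 1: prey: 41+20-15=46; pred: 19+15-3=31
Step 2: prey: 46+23-28=41; pred: 31+28-6=53
Step 3: prey: 41+20-43=18; pred: 53+43-10=86
Step 4: prey: 18+9-30=0; pred: 86+30-17=99
Step 5: prey: 0+0-0=0; pred: 99+0-19=80
Step 6: prey: 0+0-0=0; pred: 80+0-16=64
Step 7: prey: 0+0-0=0; pred: 64+0-12=52
Step 8: prey: 0+0-0=0; pred: 52+0-10=42
Step 9: prey: 0+0-0=0; pred: 42+0-8=34
Step 10: prey: 0+0-0=0; pred: 34+0-6=28
Step 11: prey: 0+0-0=0; pred: 28+0-5=23
Max prey = 46 at step 1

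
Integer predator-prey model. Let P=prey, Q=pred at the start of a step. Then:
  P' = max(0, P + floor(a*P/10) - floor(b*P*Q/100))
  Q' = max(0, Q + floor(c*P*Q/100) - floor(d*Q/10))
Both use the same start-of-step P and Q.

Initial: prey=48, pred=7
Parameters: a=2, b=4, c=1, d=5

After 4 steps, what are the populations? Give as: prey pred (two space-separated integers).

Step 1: prey: 48+9-13=44; pred: 7+3-3=7
Step 2: prey: 44+8-12=40; pred: 7+3-3=7
Step 3: prey: 40+8-11=37; pred: 7+2-3=6
Step 4: prey: 37+7-8=36; pred: 6+2-3=5

Answer: 36 5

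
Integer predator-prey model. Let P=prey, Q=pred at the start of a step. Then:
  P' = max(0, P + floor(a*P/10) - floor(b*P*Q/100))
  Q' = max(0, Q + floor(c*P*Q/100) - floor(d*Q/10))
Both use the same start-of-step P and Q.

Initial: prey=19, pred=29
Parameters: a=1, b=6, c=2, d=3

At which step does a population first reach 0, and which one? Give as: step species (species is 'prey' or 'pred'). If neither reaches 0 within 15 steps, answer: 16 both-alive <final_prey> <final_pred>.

Answer: 1 prey

Derivation:
Step 1: prey: 19+1-33=0; pred: 29+11-8=32
First extinction: prey at step 1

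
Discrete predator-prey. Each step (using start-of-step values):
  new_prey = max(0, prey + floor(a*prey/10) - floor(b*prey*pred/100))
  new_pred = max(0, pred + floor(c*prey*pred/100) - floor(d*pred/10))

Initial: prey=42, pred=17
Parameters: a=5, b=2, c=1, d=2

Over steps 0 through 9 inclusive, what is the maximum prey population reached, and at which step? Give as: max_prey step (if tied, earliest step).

Answer: 53 2

Derivation:
Step 1: prey: 42+21-14=49; pred: 17+7-3=21
Step 2: prey: 49+24-20=53; pred: 21+10-4=27
Step 3: prey: 53+26-28=51; pred: 27+14-5=36
Step 4: prey: 51+25-36=40; pred: 36+18-7=47
Step 5: prey: 40+20-37=23; pred: 47+18-9=56
Step 6: prey: 23+11-25=9; pred: 56+12-11=57
Step 7: prey: 9+4-10=3; pred: 57+5-11=51
Step 8: prey: 3+1-3=1; pred: 51+1-10=42
Step 9: prey: 1+0-0=1; pred: 42+0-8=34
Max prey = 53 at step 2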